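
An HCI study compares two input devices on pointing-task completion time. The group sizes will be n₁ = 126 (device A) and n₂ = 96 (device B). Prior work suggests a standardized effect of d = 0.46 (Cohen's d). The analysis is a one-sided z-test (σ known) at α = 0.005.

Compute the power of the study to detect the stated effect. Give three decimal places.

Noncentrality parameter: δ = d / √(1/n₁ + 1/n₂) = 0.46 / √(1/126 + 1/96) = 3.3955
Critical value for a one-sided test at α = 0.005: z_α = 2.576.
Power = Φ(δ − 2.576) = Φ(0.820) = 0.7938.

Power ≈ 0.794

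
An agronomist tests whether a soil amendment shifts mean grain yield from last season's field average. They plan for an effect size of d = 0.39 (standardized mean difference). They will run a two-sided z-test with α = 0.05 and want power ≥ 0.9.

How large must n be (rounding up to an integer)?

n = 70

Set Φ(δ − 1.960) = 0.9; then δ − 1.960 = Φ⁻¹(0.9) = 1.282, giving δ = 3.242.
(Ignoring the negligible lower-tail rejection probability gives the usual closed-form inversion.)
δ = d·√n ⇒ n = (δ/d)² = (3.242 / 0.39)² = 69.08.
Rounding up, n = 70.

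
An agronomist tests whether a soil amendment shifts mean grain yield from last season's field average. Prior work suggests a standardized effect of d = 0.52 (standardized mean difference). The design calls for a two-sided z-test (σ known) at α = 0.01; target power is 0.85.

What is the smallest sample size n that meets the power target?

n = 49

For power 0.85 need Φ(δ − z_{0.005}) = 0.85, so δ = z_{0.005} + z_{0.15} = 2.576 + 1.036 = 3.612.
(For δ > 0 the lower-tail rejection region contributes negligibly to power, so the one-term inversion is standard.)
δ = d·√n ⇒ n = (δ/d)² = (3.612 / 0.52)² = 48.26.
Rounding up, n = 49.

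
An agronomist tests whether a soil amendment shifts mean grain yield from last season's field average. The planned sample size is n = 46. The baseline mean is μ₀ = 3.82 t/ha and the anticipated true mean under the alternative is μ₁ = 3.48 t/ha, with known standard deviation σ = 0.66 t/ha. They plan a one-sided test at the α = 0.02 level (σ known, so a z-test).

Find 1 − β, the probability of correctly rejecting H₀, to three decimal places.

Standardized effect: d = |μ₁ − μ₀| / σ = |3.48 − 3.82| / 0.66 = 0.5152
Noncentrality parameter: δ = d·√n = 0.5152 × √46 = 3.4939
Critical value for a one-sided test at α = 0.02: z_α = 2.054.
Power = P(Z > 2.054 − δ) = Φ(1.440) = 0.9251.

Power ≈ 0.925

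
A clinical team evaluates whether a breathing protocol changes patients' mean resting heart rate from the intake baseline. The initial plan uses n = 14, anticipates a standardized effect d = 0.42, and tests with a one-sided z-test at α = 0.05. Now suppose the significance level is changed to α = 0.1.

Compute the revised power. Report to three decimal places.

δ = d·√n = 0.42 × √14 = 1.5715 (unchanged). New critical value: z_{0.1} = 1.282.
Revised power = Φ(δ − 1.282) = Φ(0.290) = 0.6141.

Power ≈ 0.614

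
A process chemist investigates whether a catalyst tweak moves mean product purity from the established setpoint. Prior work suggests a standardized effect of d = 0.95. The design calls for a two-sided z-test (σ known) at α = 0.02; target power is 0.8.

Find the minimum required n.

For power 0.8 need Φ(δ − z_{0.01}) = 0.8, so δ = z_{0.01} + z_{0.20} = 2.326 + 0.842 = 3.168.
(For δ > 0 the lower-tail rejection region contributes negligibly to power, so the one-term inversion is standard.)
δ = d·√n ⇒ n = (δ/d)² = (3.168 / 0.95)² = 11.12.
Round up to the next whole unit.

n = 12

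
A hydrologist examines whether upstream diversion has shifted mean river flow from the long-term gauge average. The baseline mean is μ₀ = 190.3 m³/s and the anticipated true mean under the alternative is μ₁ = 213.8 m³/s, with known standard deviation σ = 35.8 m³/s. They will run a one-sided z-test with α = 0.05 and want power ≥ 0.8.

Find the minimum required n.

n = 15

Standardized effect: d = |μ₁ − μ₀| / σ = |213.8 − 190.3| / 35.8 = 0.6564
Set Φ(δ − 1.645) = 0.8; then δ − 1.645 = Φ⁻¹(0.8) = 0.842, giving δ = 2.486.
δ = d·√n ⇒ n = (δ/d)² = (2.486 / 0.6564)² = 14.35.
Round up to the next whole unit.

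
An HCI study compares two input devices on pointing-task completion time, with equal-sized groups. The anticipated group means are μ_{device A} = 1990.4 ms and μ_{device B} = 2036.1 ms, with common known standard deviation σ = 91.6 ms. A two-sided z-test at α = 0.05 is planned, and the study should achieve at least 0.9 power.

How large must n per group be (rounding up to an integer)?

n = 85 per group

Standardized effect: d = |μ_{device A} − μ_{device B}| / σ = |1990.4 − 2036.1| / 91.6 = 0.4989
Set Φ(δ − 1.960) = 0.9; then δ − 1.960 = Φ⁻¹(0.9) = 1.282, giving δ = 3.242.
(Ignoring the negligible lower-tail rejection probability gives the usual closed-form inversion.)
δ = d·√(n/2) ⇒ n = 2(δ/d)² = 2 × (3.242 / 0.4989)² = 84.43.
Rounding up, n = 85 per group.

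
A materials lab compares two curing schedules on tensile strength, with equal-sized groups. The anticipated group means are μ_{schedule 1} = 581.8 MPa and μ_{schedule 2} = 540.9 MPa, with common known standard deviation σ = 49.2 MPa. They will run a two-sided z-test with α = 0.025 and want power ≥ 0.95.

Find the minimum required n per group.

Standardized effect: d = |μ_{schedule 1} − μ_{schedule 2}| / σ = |581.8 − 540.9| / 49.2 = 0.8313
Set Φ(δ − 2.241) = 0.95; then δ − 2.241 = Φ⁻¹(0.95) = 1.645, giving δ = 3.886.
(The Φ(−δ − z_{α/2}) term is vanishingly small for δ > 0 and is dropped in the standard sample-size formula.)
δ = d·√(n/2) ⇒ n = 2(δ/d)² = 2 × (3.886 / 0.8313)² = 43.71.
Round up to the next whole unit.

n = 44 per group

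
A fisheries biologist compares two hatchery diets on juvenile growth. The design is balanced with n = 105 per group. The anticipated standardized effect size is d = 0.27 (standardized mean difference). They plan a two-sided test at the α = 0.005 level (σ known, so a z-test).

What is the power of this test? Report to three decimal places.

Power ≈ 0.197

Noncentrality parameter: δ = d·√(n/2) = 0.27 × √(105/2) = 1.9563
Two-sided α = 0.005 → critical value z_{0.0025} = 2.807.
Power = Φ(δ − 2.807) + Φ(−δ − 2.807) = Φ(-0.851) + Φ(-4.763) = 0.1975 + 0.0000 = 0.1975.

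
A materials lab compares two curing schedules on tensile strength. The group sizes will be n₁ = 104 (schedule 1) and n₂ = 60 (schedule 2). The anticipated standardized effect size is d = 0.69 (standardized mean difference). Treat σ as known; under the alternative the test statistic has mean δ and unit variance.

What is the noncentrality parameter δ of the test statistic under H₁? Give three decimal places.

The noncentrality parameter scales effect size by the design's sample-size factor: δ = d / √(1/n₁ + 1/n₂) = 0.69 / √(1/104 + 1/60) = 4.2562

δ ≈ 4.256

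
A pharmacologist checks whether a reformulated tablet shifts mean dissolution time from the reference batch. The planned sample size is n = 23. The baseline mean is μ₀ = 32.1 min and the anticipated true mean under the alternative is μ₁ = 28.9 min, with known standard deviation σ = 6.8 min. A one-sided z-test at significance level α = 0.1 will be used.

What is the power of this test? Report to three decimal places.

Power ≈ 0.835

Standardized effect: d = |μ₁ − μ₀| / σ = |28.9 − 32.1| / 6.8 = 0.4706
Noncentrality parameter: δ = d·√n = 0.4706 × √23 = 2.2569
Critical value for a one-sided test at α = 0.1: z_α = 1.282.
Power = Φ(δ − 1.282) = Φ(0.975) = 0.8353.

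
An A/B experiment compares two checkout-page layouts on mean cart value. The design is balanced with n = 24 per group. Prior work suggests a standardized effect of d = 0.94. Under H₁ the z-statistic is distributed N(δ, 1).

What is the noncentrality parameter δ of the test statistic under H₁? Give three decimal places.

δ ≈ 3.256

δ = d·√(n/2) = 0.94 × √(24/2) = 3.2563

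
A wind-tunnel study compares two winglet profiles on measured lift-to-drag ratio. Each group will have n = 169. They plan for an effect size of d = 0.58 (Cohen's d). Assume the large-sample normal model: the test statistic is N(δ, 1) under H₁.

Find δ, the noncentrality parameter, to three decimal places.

The noncentrality parameter scales effect size by the design's sample-size factor: δ = d·√(n/2) = 0.58 × √(169/2) = 5.3316

δ ≈ 5.332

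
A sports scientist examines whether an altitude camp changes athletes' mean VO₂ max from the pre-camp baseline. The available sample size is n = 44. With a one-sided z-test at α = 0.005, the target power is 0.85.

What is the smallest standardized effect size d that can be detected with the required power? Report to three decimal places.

Required noncentrality: δ = z_{0.005} + z_{0.15} = 2.576 + 1.036 = 3.612.
δ = d·√n ⇒ d = δ/√n = 3.612/√44 = 0.5446.

d ≈ 0.545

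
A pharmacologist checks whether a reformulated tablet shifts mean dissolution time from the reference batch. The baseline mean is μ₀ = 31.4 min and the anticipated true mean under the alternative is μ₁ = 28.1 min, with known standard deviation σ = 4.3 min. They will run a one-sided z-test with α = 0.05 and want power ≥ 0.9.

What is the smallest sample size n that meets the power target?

n = 15

Standardized effect: d = |μ₁ − μ₀| / σ = |28.1 − 31.4| / 4.3 = 0.7674
For power 0.9 need Φ(δ − z_{0.05}) = 0.9, so δ = z_{0.05} + z_{0.10} = 1.645 + 1.282 = 2.926.
δ = d·√n ⇒ n = (δ/d)² = (2.926 / 0.7674)² = 14.54.
Rounding up, n = 15.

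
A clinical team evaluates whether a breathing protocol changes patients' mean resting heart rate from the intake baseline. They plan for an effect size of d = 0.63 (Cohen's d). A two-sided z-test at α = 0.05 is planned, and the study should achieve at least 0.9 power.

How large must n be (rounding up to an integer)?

n = 27

For power 0.9 need Φ(δ − z_{0.025}) = 0.9, so δ = z_{0.025} + z_{0.10} = 1.960 + 1.282 = 3.242.
(The Φ(−δ − z_{α/2}) term is vanishingly small for δ > 0 and is dropped in the standard sample-size formula.)
δ = d·√n ⇒ n = (δ/d)² = (3.242 / 0.63)² = 26.47.
Rounding up, n = 27.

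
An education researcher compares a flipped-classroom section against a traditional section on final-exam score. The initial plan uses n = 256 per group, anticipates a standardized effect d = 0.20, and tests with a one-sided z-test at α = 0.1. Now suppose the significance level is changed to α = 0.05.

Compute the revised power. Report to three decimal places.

δ = d·√(n/2) = 0.20 × √(256/2) = 2.2627 (unchanged). New critical value: z_{0.05} = 1.645.
Revised power = Φ(δ − 1.645) = Φ(0.618) = 0.7317.

Power ≈ 0.732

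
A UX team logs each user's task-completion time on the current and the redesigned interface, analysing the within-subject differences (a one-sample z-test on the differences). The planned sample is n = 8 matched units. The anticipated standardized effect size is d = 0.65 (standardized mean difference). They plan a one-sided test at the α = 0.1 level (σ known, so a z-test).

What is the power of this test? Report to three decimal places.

Power ≈ 0.711

Noncentrality parameter: λ = d·√n = 0.65 × √8 = 1.8385
Critical value for a one-sided test at α = 0.1: z_α = 1.282.
Power = P(Z > 1.282 − λ) = Φ(0.557) = 0.7112.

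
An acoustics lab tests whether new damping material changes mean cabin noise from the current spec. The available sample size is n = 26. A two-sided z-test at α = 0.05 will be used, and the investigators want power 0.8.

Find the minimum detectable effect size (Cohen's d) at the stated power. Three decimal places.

Need Φ(δ − 1.960) = 0.8, so δ = 1.960 + 0.842 = 2.802.
(Lower-tail contribution to power is negligible for δ > 0.)
δ = d·√n ⇒ d = δ/√n = 2.802/√26 = 0.5494.

d ≈ 0.549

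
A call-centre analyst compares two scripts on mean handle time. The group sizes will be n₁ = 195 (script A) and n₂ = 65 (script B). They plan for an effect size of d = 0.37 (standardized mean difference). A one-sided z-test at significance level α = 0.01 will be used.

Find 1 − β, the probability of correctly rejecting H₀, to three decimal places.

Power ≈ 0.601

Noncentrality parameter: δ = d / √(1/n₁ + 1/n₂) = 0.37 / √(1/195 + 1/65) = 2.5834
Critical value for a one-sided test at α = 0.01: z_α = 2.326.
Power = P(Z > 2.326 − δ) = Φ(0.257) = 0.6014.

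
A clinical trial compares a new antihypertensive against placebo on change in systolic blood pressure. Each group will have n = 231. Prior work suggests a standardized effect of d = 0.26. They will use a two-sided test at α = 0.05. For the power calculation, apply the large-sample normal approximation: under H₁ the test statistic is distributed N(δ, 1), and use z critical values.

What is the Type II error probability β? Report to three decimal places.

Noncentrality parameter: δ = d·√(n/2) = 0.26 × √(231/2) = 2.7942
Two-sided α = 0.05 → critical value z_{0.025} = 1.960.
Power = Φ(δ − 1.960) + Φ(−δ − 1.960) = Φ(0.834) + Φ(-4.754) = 0.7979 + 0.0000 = 0.7979.
Type II error: β = 1 − power = 1 − 0.7979 = 0.2021.

β ≈ 0.202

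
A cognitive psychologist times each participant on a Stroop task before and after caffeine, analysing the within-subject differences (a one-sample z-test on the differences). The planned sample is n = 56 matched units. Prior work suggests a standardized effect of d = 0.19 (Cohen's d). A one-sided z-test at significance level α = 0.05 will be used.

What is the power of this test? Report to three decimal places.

Power ≈ 0.412

Noncentrality parameter: δ = d·√n = 0.19 × √56 = 1.4218
One-sided α = 0.05 → critical value z_{0.05} = 1.645.
Power = P(Z > 1.645 − δ) = Φ(-0.223) = 0.4118.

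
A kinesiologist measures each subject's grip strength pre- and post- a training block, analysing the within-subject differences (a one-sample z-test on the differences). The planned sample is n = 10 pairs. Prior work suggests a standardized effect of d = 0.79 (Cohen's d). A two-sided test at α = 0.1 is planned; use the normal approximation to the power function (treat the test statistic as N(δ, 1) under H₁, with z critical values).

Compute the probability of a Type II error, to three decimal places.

Noncentrality parameter: δ = d·√n = 0.79 × √10 = 2.4982
Two-sided α = 0.1 → critical value z_{0.05} = 1.645.
Power = Φ(δ − 1.645) + Φ(−δ − 1.645) = Φ(0.853) + Φ(-4.143) = 0.8033 + 0.0000 = 0.8033.
Type II error: β = 1 − power = 1 − 0.8033 = 0.1967.

β ≈ 0.197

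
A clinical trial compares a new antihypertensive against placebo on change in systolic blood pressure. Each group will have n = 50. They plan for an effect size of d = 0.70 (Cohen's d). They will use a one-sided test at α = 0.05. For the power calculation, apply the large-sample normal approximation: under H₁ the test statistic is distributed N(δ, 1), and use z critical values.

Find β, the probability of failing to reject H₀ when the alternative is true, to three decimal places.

β ≈ 0.032

Noncentrality parameter: δ = d·√(n/2) = 0.70 × √(50/2) = 3.5000
Critical value for a one-sided test at α = 0.05: z_α = 1.645.
Power = Φ(δ − 1.645) = Φ(1.855) = 0.9682.
Type II error: β = 1 − power = 1 − 0.9682 = 0.0318.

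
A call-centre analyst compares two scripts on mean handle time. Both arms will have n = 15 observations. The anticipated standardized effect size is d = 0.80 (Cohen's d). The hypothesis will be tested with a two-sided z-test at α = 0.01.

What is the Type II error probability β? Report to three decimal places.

Noncentrality parameter: δ = d·√(n/2) = 0.80 × √(15/2) = 2.1909
Two-sided α = 0.01 → critical value z_{0.005} = 2.576.
Power = Φ(δ − 2.576) + Φ(−δ − 2.576) = Φ(-0.385) + Φ(-4.767) = 0.3501 + 0.0000 = 0.3501.
Type II error: β = 1 − power = 1 − 0.3501 = 0.6499.

β ≈ 0.650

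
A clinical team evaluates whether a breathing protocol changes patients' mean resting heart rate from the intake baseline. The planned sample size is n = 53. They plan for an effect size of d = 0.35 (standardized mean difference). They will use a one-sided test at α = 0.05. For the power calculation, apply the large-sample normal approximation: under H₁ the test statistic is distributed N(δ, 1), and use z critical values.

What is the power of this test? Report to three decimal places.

Noncentrality parameter: δ = d·√n = 0.35 × √53 = 2.5480
One-sided α = 0.05 → critical value z_{0.05} = 1.645.
Power = Φ(δ − 1.645) = Φ(0.903) = 0.8168.

Power ≈ 0.817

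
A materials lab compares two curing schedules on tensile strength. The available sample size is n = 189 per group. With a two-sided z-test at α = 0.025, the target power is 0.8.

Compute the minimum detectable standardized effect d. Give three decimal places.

d ≈ 0.317

Required noncentrality: δ = z_{0.0125} + z_{0.20} = 2.241 + 0.842 = 3.083.
(The second rejection-region term Φ(−δ − z_{α/2}) is negligible and dropped.)
δ = d·√(n/2) ⇒ d = δ/√(n/2) = 3.083/√(189/2) = 0.3171.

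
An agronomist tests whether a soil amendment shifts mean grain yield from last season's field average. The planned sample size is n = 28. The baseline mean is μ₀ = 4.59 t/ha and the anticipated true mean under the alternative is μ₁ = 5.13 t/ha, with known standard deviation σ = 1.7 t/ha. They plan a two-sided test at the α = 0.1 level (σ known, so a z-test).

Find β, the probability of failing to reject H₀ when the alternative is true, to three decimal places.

β ≈ 0.485

Standardized effect: d = |μ₁ − μ₀| / σ = |5.13 − 4.59| / 1.7 = 0.3176
Noncentrality parameter: δ = d·√n = 0.3176 × √28 = 1.6808
Two-sided α = 0.1 → critical value z_{0.05} = 1.645.
Power = Φ(δ − 1.645) + Φ(−δ − 1.645) = Φ(0.036) + Φ(-3.326) = 0.5143 + 0.0004 = 0.5148.
Type II error: β = 1 − power = 1 − 0.5148 = 0.4852.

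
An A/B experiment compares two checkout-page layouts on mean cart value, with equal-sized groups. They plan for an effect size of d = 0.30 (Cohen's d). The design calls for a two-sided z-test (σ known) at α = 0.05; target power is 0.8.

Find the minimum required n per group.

For power 0.8 need Φ(δ − z_{0.025}) = 0.8, so δ = z_{0.025} + z_{0.20} = 1.960 + 0.842 = 2.802.
(For δ > 0 the lower-tail rejection region contributes negligibly to power, so the one-term inversion is standard.)
δ = d·√(n/2) ⇒ n = 2(δ/d)² = 2 × (2.802 / 0.30)² = 174.42.
Rounding up, n = 175 per group.

n = 175 per group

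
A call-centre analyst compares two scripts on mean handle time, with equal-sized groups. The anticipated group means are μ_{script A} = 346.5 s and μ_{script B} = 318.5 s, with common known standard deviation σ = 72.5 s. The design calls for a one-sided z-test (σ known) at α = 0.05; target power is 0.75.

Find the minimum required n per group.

Standardized effect: d = |μ_{script A} − μ_{script B}| / σ = |346.5 − 318.5| / 72.5 = 0.3862
Set Φ(δ − 1.645) = 0.75; then δ − 1.645 = Φ⁻¹(0.75) = 0.674, giving δ = 2.319.
δ = d·√(n/2) ⇒ n = 2(δ/d)² = 2 × (2.319 / 0.3862)² = 72.13.
Round up to the next whole unit.

n = 73 per group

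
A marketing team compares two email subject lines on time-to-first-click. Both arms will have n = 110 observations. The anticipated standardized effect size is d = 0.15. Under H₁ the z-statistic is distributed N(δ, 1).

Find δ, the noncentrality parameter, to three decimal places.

δ ≈ 1.112

δ = d·√(n/2) = 0.15 × √(110/2) = 1.1124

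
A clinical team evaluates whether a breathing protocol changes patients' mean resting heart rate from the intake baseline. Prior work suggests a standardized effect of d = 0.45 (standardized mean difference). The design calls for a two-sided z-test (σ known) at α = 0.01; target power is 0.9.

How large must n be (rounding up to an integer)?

n = 74

For power 0.9 need Φ(δ − z_{0.005}) = 0.9, so δ = z_{0.005} + z_{0.10} = 2.576 + 1.282 = 3.857.
(The Φ(−δ − z_{α/2}) term is vanishingly small for δ > 0 and is dropped in the standard sample-size formula.)
δ = d·√n ⇒ n = (δ/d)² = (3.857 / 0.45)² = 73.48.
Rounding up, n = 74.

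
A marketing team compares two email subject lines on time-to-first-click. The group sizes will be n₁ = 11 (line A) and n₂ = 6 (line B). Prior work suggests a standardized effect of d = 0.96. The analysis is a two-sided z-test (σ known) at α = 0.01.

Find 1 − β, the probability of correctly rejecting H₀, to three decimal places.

Noncentrality parameter: δ = d / √(1/n₁ + 1/n₂) = 0.96 / √(1/11 + 1/6) = 1.8916
Critical value for a two-sided test at α = 0.01: z_{α/2} = 2.576.
Power = Φ(δ − 2.576) + Φ(−δ − 2.576) = Φ(-0.684) + Φ(-4.467) = 0.2469 + 0.0000 = 0.2469.

Power ≈ 0.247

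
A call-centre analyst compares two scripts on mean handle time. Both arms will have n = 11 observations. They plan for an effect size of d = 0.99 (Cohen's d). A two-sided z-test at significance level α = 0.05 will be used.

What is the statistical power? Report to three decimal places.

Noncentrality parameter: δ = d·√(n/2) = 0.99 × √(11/2) = 2.3218
Two-sided α = 0.05 → critical value z_{0.025} = 1.960.
Power = Φ(δ − 1.960) + Φ(−δ − 1.960) = Φ(0.362) + Φ(-4.282) = 0.6412 + 0.0000 = 0.6413.

Power ≈ 0.641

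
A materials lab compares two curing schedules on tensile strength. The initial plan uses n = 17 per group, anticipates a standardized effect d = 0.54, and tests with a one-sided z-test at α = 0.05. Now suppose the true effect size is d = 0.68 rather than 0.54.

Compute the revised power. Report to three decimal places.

Power ≈ 0.632

With d = 0.68: δ = d·√(n/2) = 0.68 × √(17/2) = 1.9825. Critical value z_{0.05} = 1.645.
Revised power = Φ(δ − 1.645) = Φ(0.338) = 0.6322.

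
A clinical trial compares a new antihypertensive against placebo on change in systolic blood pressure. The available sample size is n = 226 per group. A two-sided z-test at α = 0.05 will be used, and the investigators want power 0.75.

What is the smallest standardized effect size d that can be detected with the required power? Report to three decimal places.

Required noncentrality: δ = z_{0.025} + z_{0.25} = 1.960 + 0.674 = 2.634.
(The second rejection-region term Φ(−δ − z_{α/2}) is negligible and dropped.)
δ = d·√(n/2) ⇒ d = δ/√(n/2) = 2.634/√(226/2) = 0.2478.

d ≈ 0.248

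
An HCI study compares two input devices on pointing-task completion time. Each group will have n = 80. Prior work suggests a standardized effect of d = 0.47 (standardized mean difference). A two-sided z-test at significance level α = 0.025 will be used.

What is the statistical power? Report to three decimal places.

Noncentrality parameter: δ = d·√(n/2) = 0.47 × √(80/2) = 2.9725
Two-sided α = 0.025 → critical value z_{0.0125} = 2.241.
Power = Φ(δ − 2.241) + Φ(−δ − 2.241) = Φ(0.731) + Φ(-5.214) = 0.7677 + 0.0000 = 0.7677.

Power ≈ 0.768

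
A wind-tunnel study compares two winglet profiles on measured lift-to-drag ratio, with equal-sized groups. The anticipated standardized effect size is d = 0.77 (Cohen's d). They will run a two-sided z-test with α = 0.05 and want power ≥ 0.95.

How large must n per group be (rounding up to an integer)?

Set Φ(δ − 1.960) = 0.95; then δ − 1.960 = Φ⁻¹(0.95) = 1.645, giving δ = 3.605.
(Ignoring the negligible lower-tail rejection probability gives the usual closed-form inversion.)
δ = d·√(n/2) ⇒ n = 2(δ/d)² = 2 × (3.605 / 0.77)² = 43.83.
Rounding up, n = 44 per group.

n = 44 per group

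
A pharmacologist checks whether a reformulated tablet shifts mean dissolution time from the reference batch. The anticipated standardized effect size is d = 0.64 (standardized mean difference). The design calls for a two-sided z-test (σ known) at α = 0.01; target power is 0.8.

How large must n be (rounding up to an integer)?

n = 29

For power 0.8 need Φ(δ − z_{0.005}) = 0.8, so δ = z_{0.005} + z_{0.20} = 2.576 + 0.842 = 3.417.
(Ignoring the negligible lower-tail rejection probability gives the usual closed-form inversion.)
δ = d·√n ⇒ n = (δ/d)² = (3.417 / 0.64)² = 28.51.
Round up to the next whole unit.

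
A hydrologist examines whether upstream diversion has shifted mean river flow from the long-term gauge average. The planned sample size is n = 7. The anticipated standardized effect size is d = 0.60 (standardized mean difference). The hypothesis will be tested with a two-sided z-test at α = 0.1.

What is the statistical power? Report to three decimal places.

Noncentrality parameter: δ = d·√n = 0.60 × √7 = 1.5875
Two-sided α = 0.1 → critical value z_{0.05} = 1.645.
Power = Φ(δ − 1.645) + Φ(−δ − 1.645) = Φ(-0.057) + Φ(-3.232) = 0.4771 + 0.0006 = 0.4777.

Power ≈ 0.478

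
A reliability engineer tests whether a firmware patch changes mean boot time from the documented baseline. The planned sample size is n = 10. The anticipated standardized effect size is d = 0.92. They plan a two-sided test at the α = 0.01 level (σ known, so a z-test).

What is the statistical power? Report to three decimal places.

Noncentrality parameter: δ = d·√n = 0.92 × √10 = 2.9093
Critical value for a two-sided test at α = 0.01: z_{α/2} = 2.576.
Power = Φ(δ − 2.576) + Φ(−δ − 2.576) = Φ(0.333) + Φ(-5.485) = 0.6306 + 0.0000 = 0.6306.

Power ≈ 0.631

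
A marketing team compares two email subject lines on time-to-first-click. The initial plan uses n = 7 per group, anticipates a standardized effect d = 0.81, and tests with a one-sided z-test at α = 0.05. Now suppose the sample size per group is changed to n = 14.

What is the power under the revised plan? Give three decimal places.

Power ≈ 0.691

With n = 14 per group: δ = d·√(n/2) = 0.81 × √(14/2) = 2.1431. Critical value z_{0.05} = 1.645.
Revised power = P(Z > 1.645 − δ) = Φ(0.498) = 0.6908.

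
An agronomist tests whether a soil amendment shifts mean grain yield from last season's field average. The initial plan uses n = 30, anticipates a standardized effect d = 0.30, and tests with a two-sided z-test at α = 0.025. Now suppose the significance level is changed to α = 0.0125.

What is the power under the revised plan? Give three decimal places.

Power ≈ 0.196

δ = d·√n = 0.30 × √30 = 1.6432 (unchanged). New critical value: z_{0.0063} = 2.498.
Revised power = Φ(δ − 2.498) + Φ(−δ − 2.498) = Φ(-0.855) + Φ(-4.141) = 0.1964 + 0.0000 = 0.1964.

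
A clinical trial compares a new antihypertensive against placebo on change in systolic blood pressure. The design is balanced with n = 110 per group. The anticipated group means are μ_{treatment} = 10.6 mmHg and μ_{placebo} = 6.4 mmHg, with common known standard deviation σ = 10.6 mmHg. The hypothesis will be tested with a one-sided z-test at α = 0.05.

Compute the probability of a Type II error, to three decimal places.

β ≈ 0.098

Standardized effect: d = |μ_{treatment} − μ_{placebo}| / σ = |10.6 − 6.4| / 10.6 = 0.3962
Noncentrality parameter: δ = d·√(n/2) = 0.3962 × √(110/2) = 2.9385
Critical value for a one-sided test at α = 0.05: z_α = 1.645.
Power = P(Z > 1.645 − δ) = Φ(1.294) = 0.9021.
Type II error: β = 1 − power = 1 − 0.9021 = 0.0979.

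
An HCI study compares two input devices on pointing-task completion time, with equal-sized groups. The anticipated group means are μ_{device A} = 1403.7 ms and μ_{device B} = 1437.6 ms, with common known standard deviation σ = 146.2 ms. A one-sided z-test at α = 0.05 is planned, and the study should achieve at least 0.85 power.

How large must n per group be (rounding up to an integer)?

Standardized effect: d = |μ_{device A} − μ_{device B}| / σ = |1403.7 − 1437.6| / 146.2 = 0.2319
For power 0.85 need Φ(δ − z_{0.05}) = 0.85, so δ = z_{0.05} + z_{0.15} = 1.645 + 1.036 = 2.681.
δ = d·√(n/2) ⇒ n = 2(δ/d)² = 2 × (2.681 / 0.2319)² = 267.43.
Round up to the next whole unit.

n = 268 per group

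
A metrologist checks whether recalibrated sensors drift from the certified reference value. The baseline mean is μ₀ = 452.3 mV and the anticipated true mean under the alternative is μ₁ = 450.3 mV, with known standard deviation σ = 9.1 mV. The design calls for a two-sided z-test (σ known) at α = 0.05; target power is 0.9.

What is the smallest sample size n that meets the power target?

n = 218

Standardized effect: d = |μ₁ − μ₀| / σ = |450.3 − 452.3| / 9.1 = 0.2198
Set Φ(δ − 1.960) = 0.9; then δ − 1.960 = Φ⁻¹(0.9) = 1.282, giving δ = 3.242.
(The Φ(−δ − z_{α/2}) term is vanishingly small for δ > 0 and is dropped in the standard sample-size formula.)
δ = d·√n ⇒ n = (δ/d)² = (3.242 / 0.2198)² = 217.53.
Round up to the next whole unit.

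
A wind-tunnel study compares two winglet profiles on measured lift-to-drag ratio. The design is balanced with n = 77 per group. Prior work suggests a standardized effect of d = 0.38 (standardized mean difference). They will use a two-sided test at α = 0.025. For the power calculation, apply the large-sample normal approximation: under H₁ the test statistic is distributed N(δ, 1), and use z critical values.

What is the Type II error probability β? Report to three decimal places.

Noncentrality parameter: δ = d·√(n/2) = 0.38 × √(77/2) = 2.3578
Two-sided α = 0.025 → critical value z_{0.0125} = 2.241.
Power = Φ(δ − 2.241) + Φ(−δ − 2.241) = Φ(0.116) + Φ(-4.599) = 0.5463 + 0.0000 = 0.5463.
Type II error: β = 1 − power = 1 − 0.5463 = 0.4537.

β ≈ 0.454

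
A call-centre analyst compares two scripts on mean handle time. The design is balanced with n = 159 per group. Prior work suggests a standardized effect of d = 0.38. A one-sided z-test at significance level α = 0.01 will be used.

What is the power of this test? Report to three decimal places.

Noncentrality parameter: δ = d·√(n/2) = 0.38 × √(159/2) = 3.3882
Critical value for a one-sided test at α = 0.01: z_α = 2.326.
Power = P(Z > 2.326 − δ) = Φ(1.062) = 0.8558.

Power ≈ 0.856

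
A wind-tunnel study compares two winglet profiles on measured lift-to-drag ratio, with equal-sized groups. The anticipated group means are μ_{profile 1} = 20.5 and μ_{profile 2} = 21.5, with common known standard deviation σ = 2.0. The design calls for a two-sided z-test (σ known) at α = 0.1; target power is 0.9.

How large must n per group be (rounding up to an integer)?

n = 69 per group

Standardized effect: d = |μ_{profile 1} − μ_{profile 2}| / σ = |20.5 − 21.5| / 2.0 = 0.5000
Set Φ(δ − 1.645) = 0.9; then δ − 1.645 = Φ⁻¹(0.9) = 1.282, giving δ = 2.926.
(Ignoring the negligible lower-tail rejection probability gives the usual closed-form inversion.)
δ = d·√(n/2) ⇒ n = 2(δ/d)² = 2 × (2.926 / 0.5000)² = 68.51.
Round up to the next whole unit.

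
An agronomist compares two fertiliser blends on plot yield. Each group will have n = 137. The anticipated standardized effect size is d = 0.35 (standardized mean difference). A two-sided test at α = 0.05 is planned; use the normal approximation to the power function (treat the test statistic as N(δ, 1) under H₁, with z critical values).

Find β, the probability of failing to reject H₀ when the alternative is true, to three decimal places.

Noncentrality parameter: δ = d·√(n/2) = 0.35 × √(137/2) = 2.8968
Two-sided α = 0.05 → critical value z_{0.025} = 1.960.
Power = Φ(δ − 1.960) + Φ(−δ − 1.960) = Φ(0.937) + Φ(-4.857) = 0.8256 + 0.0000 = 0.8256.
Type II error: β = 1 − power = 1 − 0.8256 = 0.1744.

β ≈ 0.174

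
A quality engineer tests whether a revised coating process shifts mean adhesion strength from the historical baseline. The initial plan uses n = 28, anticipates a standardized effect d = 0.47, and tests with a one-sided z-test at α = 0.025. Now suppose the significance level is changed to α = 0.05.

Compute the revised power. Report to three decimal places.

Power ≈ 0.800

δ = d·√n = 0.47 × √28 = 2.4870 (unchanged). New critical value: z_{0.05} = 1.645.
Revised power = Φ(δ − 1.645) = Φ(0.842) = 0.8001.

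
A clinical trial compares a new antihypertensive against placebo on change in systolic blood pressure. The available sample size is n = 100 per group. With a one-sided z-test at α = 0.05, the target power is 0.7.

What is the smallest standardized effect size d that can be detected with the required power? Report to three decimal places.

Need Φ(δ − 1.645) = 0.7, so δ = 1.645 + 0.524 = 2.169.
δ = d·√(n/2) ⇒ d = δ/√(n/2) = 2.169/√(100/2) = 0.3068.

d ≈ 0.307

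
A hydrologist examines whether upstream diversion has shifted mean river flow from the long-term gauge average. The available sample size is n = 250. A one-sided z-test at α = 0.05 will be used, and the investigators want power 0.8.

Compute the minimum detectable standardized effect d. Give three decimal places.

d ≈ 0.157

Required noncentrality: δ = z_{0.05} + z_{0.20} = 1.645 + 0.842 = 2.486.
δ = d·√n ⇒ d = δ/√n = 2.486/√250 = 0.1573.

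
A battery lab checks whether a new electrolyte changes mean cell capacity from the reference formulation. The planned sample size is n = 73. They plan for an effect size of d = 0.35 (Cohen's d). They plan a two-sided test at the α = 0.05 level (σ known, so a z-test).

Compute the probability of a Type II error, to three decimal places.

Noncentrality parameter: δ = d·√n = 0.35 × √73 = 2.9904
Two-sided α = 0.05 → critical value z_{0.025} = 1.960.
Power = Φ(δ − 1.960) + Φ(−δ − 1.960) = Φ(1.030) + Φ(-4.950) = 0.8486 + 0.0000 = 0.8486.
Type II error: β = 1 − power = 1 − 0.8486 = 0.1514.

β ≈ 0.151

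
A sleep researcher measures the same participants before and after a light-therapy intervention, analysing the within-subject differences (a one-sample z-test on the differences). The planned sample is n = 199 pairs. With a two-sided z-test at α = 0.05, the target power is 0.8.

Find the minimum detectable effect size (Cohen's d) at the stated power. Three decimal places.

d ≈ 0.199

Required noncentrality: δ = z_{0.025} + z_{0.20} = 1.960 + 0.842 = 2.802.
(Lower-tail contribution to power is negligible for δ > 0.)
δ = d·√n ⇒ d = δ/√n = 2.802/√199 = 0.1986.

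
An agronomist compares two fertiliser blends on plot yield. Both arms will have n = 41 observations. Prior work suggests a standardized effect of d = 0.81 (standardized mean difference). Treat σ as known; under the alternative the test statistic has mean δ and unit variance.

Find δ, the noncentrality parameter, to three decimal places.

δ = d·√(n/2) = 0.81 × √(41/2) = 3.6674

δ ≈ 3.667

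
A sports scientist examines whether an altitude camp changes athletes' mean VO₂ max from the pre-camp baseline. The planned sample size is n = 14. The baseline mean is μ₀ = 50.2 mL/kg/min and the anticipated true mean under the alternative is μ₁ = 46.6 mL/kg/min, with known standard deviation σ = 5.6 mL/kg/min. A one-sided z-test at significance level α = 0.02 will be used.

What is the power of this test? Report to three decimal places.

Standardized effect: d = |μ₁ − μ₀| / σ = |46.6 − 50.2| / 5.6 = 0.6429
Noncentrality parameter: δ = d·√n = 0.6429 × √14 = 2.4054
One-sided α = 0.02 → critical value z_{0.02} = 2.054.
Power = P(Z > 2.054 − δ) = Φ(0.352) = 0.6374.

Power ≈ 0.637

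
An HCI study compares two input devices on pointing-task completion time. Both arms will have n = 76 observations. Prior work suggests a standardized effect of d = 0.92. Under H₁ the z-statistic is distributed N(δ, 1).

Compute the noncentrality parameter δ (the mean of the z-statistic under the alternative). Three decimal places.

δ ≈ 5.671

δ = d·√(n/2) = 0.92 × √(76/2) = 5.6713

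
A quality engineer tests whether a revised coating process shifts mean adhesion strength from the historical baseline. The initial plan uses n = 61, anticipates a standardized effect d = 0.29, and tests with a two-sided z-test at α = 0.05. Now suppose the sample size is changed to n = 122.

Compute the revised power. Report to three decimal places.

With n = 122: δ = d·√n = 0.29 × √122 = 3.2032. Critical value z_{0.025} = 1.960.
Revised power = Φ(δ − 1.960) + Φ(−δ − 1.960) = Φ(1.243) + Φ(-5.163) = 0.8931 + 0.0000 = 0.8931.

Power ≈ 0.893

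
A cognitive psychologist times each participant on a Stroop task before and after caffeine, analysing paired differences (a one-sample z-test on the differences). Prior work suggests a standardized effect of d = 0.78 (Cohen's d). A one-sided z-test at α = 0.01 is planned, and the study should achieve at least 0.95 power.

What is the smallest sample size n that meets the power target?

Set Φ(δ − 2.326) = 0.95; then δ − 2.326 = Φ⁻¹(0.95) = 1.645, giving δ = 3.971.
δ = d·√n ⇒ n = (δ/d)² = (3.971 / 0.78)² = 25.92.
Rounding up, n = 26.

n = 26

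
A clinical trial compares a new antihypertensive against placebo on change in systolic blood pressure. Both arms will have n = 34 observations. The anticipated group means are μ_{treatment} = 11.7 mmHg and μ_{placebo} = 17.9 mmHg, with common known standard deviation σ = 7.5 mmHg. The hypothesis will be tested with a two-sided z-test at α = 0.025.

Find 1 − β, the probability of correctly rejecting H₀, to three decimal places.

Standardized effect: d = |μ_{treatment} − μ_{placebo}| / σ = |11.7 − 17.9| / 7.5 = 0.8267
Noncentrality parameter: δ = d·√(n/2) = 0.8267 × √(34/2) = 3.4084
Two-sided α = 0.025 → critical value z_{0.0125} = 2.241.
Power = Φ(δ − 2.241) + Φ(−δ − 2.241) = Φ(1.167) + Φ(-5.650) = 0.8784 + 0.0000 = 0.8784.

Power ≈ 0.878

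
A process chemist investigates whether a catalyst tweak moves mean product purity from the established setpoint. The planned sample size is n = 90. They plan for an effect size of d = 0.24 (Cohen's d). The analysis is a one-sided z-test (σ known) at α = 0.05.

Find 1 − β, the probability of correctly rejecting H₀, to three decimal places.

Power ≈ 0.736

Noncentrality parameter: δ = d·√n = 0.24 × √90 = 2.2768
Critical value for a one-sided test at α = 0.05: z_α = 1.645.
Power = Φ(δ − 1.645) = Φ(0.632) = 0.7363.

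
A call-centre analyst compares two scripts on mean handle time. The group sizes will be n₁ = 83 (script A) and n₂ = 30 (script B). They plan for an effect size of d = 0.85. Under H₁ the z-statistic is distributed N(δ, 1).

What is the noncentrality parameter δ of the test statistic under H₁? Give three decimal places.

The noncentrality parameter scales effect size by the design's sample-size factor: δ = d / √(1/n₁ + 1/n₂) = 0.85 / √(1/83 + 1/30) = 3.9901

δ ≈ 3.990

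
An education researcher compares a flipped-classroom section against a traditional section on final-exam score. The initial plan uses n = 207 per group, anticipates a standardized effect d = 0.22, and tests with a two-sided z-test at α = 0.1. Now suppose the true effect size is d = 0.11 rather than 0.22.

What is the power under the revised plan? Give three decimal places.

Power ≈ 0.302

With d = 0.11: δ = d·√(n/2) = 0.11 × √(207/2) = 1.1191. Critical value z_{0.05} = 1.645.
Revised power = Φ(δ − 1.645) + Φ(−δ − 1.645) = Φ(-0.526) + Φ(-2.764) = 0.2995 + 0.0029 = 0.3024.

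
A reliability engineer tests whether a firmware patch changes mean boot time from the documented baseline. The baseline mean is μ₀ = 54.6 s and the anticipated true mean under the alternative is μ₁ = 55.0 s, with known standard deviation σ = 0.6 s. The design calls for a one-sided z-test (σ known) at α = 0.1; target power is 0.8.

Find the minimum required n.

Standardized effect: d = |μ₁ − μ₀| / σ = |55.0 − 54.6| / 0.6 = 0.6667
Set Φ(δ − 1.282) = 0.8; then δ − 1.282 = Φ⁻¹(0.8) = 0.842, giving δ = 2.123.
δ = d·√n ⇒ n = (δ/d)² = (2.123 / 0.6667)² = 10.14.
Rounding up, n = 11.

n = 11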